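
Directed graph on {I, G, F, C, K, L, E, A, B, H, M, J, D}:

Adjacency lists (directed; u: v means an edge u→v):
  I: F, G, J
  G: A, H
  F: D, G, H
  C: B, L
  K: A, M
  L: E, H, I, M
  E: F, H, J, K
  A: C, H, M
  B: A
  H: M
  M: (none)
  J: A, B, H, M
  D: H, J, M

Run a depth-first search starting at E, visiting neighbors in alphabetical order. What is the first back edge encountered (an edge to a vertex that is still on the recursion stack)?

DFS from E (visiting neighbors in alphabetical order); mark gray on enter, black on exit:
E gray
  F gray
    D gray
      H gray
        M gray
        M black
      H black
      J gray
        A gray
          C gray
            B gray
              B→A: A is gray → back edge
First back edge: B → A.

B->A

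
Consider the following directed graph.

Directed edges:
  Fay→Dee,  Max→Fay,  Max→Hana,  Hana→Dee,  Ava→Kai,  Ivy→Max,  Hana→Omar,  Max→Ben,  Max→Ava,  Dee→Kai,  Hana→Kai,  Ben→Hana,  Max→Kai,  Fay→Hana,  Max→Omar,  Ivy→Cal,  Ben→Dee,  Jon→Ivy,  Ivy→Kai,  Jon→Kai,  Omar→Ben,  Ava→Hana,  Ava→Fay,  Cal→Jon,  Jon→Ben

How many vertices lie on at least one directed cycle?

6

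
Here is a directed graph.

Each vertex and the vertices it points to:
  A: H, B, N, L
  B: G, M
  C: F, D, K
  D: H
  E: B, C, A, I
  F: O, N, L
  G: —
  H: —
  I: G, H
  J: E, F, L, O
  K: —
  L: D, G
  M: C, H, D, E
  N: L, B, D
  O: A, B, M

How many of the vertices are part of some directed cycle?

A vertex is on a directed cycle iff it belongs to a strongly connected component of size ≥ 2 (or has a self-loop).
The vertices on cycles are {A, B, C, E, F, M, N, O} — 8 in total.

8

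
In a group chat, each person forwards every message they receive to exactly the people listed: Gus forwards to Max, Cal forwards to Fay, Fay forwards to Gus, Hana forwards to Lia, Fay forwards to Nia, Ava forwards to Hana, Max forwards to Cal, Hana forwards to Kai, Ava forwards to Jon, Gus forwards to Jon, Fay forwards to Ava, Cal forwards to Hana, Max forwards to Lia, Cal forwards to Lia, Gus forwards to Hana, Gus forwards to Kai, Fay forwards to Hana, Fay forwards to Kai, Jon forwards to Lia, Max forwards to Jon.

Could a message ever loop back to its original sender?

DFS with white/gray/black marking, starting from Gus:
Gus gray
  Kai gray
  Kai black
  Hana gray
    Hana→Kai: Kai black — skip
    Lia gray
    Lia black
  Hana black
  Max gray
    Cal gray
      Cal→Hana: Hana black — skip
      Fay gray
        Fay→Gus: Gus is gray → back edge
Back edge found, so a cycle exists: Gus → Max → Cal → Fay → Gus.

Yes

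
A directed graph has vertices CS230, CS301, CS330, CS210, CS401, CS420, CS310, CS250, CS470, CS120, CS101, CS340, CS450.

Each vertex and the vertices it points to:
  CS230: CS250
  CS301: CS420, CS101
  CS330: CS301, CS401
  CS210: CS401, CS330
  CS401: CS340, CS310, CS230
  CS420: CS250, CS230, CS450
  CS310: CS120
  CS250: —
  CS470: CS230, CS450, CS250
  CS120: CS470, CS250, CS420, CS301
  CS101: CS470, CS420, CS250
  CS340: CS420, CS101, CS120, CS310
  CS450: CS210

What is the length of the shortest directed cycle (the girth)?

5

For each vertex v, BFS finds the shortest path from v back to v.
The shortest such closed walk is CS210 → CS401 → CS340 → CS420 → CS450 → CS210, length 5.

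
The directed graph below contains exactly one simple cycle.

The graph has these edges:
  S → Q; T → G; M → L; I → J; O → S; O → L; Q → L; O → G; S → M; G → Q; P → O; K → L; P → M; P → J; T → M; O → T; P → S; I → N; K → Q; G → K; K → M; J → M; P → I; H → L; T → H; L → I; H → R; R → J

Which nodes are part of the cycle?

I, J, L, M

DFS with gray/black marking from I:
I gray
  J gray
    M gray
      L gray
        L→I: I is gray → back edge
Back edge closes the cycle I → J → M → L → I; its vertices are {I, J, L, M}.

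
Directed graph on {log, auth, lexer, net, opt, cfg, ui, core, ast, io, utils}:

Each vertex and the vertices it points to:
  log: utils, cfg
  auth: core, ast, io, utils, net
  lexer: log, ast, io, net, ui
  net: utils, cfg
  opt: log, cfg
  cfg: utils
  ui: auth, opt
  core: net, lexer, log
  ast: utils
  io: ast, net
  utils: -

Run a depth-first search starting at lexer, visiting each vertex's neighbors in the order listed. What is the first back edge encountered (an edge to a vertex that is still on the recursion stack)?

core->lexer

DFS from lexer (visiting each vertex's neighbors in the order listed); mark gray on enter, black on exit:
lexer gray
  log gray
    utils gray
    utils black
    cfg gray
      cfg→utils: utils black — skip
    cfg black
  log black
  ast gray
    ast→utils: utils black — skip
  ast black
  io gray
    io→ast: ast black — skip
    net gray
      net→utils: utils black — skip
      net→cfg: cfg black — skip
    net black
  io black
  lexer→net: net black — skip
  ui gray
    auth gray
      core gray
        core→net: net black — skip
        core→lexer: lexer is gray → back edge
First back edge: core → lexer.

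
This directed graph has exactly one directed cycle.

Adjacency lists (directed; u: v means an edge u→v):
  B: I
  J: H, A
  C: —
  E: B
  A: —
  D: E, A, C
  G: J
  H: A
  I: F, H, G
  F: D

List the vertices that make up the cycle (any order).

DFS with gray/black marking from B:
B gray
  I gray
    F gray
      D gray
        E gray
          E→B: B is gray → back edge
Back edge closes the cycle B → I → F → D → E → B; its vertices are {B, D, E, F, I}.

B, D, E, F, I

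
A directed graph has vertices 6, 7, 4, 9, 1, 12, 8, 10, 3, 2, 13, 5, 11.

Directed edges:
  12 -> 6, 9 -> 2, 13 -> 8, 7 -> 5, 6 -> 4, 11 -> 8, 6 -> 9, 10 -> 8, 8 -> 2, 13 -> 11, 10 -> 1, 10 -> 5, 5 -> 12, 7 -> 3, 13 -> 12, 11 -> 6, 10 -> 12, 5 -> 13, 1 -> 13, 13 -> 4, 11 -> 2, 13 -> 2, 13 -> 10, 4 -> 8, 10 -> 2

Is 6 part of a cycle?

6 lies on a cycle iff there is a path from 6 back to itself.
Exploring from 6, it never reaches itself; equivalently, its strongly connected component is a singleton.

No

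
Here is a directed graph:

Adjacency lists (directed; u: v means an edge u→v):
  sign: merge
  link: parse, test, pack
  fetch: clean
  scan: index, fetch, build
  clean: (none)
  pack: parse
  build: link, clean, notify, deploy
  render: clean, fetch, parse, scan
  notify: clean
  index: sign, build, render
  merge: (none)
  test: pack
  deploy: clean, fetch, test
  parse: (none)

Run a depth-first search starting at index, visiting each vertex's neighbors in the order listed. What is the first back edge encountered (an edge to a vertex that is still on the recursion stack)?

DFS from index (visiting each vertex's neighbors in the order listed); mark gray on enter, black on exit:
index gray
  sign gray
    merge gray
    merge black
  sign black
  build gray
    link gray
      parse gray
      parse black
      test gray
        pack gray
          pack→parse: parse black — skip
        pack black
      test black
      link→pack: pack black — skip
    link black
    clean gray
    clean black
    notify gray
      notify→clean: clean black — skip
    notify black
    deploy gray
      deploy→clean: clean black — skip
      fetch gray
        fetch→clean: clean black — skip
      fetch black
      deploy→test: test black — skip
    deploy black
  build black
  render gray
    render→clean: clean black — skip
    render→fetch: fetch black — skip
    render→parse: parse black — skip
    scan gray
      scan→index: index is gray → back edge
First back edge: scan → index.

scan->index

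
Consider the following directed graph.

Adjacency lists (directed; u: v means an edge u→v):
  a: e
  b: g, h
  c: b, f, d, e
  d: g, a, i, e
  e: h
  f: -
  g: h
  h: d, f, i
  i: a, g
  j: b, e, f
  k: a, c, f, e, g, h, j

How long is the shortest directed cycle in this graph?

3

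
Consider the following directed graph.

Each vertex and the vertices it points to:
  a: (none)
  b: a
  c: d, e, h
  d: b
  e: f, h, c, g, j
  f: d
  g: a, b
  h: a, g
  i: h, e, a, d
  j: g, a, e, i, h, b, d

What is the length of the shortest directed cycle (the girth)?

For each vertex v, BFS finds the shortest path from v back to v.
The shortest such closed walk is e → c → e, length 2.

2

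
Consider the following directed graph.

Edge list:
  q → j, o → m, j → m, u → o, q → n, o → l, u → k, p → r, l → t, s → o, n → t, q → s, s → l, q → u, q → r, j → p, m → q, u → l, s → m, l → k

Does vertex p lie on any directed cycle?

p lies on a cycle iff there is a path from p back to itself.
Exploring from p, it never reaches itself; equivalently, its strongly connected component is a singleton.

No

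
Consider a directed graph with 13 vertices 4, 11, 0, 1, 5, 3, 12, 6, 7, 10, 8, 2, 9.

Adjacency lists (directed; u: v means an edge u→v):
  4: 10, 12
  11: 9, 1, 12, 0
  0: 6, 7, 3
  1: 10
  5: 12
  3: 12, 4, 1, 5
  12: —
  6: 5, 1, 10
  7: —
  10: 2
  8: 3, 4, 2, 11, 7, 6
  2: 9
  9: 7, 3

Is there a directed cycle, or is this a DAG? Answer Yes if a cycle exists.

Yes

DFS with white/gray/black marking, starting from 2:
2 gray
  9 gray
    7 gray
    7 black
    3 gray
      12 gray
      12 black
      4 gray
        10 gray
          10→2: 2 is gray → back edge
Back edge found, so a cycle exists: 2 → 9 → 3 → 4 → 10 → 2.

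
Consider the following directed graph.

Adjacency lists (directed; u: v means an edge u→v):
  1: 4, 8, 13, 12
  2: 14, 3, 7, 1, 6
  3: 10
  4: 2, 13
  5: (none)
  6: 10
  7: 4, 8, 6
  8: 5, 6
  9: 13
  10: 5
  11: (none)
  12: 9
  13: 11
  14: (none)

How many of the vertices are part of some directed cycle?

A vertex is on a directed cycle iff it belongs to a strongly connected component of size ≥ 2 (or has a self-loop).
The vertices on cycles are {1, 2, 4, 7} — 4 in total.

4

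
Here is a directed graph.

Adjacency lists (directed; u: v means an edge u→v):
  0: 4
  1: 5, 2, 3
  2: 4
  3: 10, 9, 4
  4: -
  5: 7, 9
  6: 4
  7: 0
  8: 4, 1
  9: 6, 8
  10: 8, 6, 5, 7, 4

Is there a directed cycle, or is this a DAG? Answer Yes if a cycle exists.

DFS with white/gray/black marking, starting from 0:
0 gray
  4 gray
  4 black
0 black
1 gray
  5 gray
    7 gray
      7→0: 0 black — skip
    7 black
    9 gray
      6 gray
        6→4: 4 black — skip
      6 black
      8 gray
        8→4: 4 black — skip
        8→1: 1 is gray → back edge
Back edge found, so a cycle exists: 1 → 5 → 9 → 8 → 1.

Yes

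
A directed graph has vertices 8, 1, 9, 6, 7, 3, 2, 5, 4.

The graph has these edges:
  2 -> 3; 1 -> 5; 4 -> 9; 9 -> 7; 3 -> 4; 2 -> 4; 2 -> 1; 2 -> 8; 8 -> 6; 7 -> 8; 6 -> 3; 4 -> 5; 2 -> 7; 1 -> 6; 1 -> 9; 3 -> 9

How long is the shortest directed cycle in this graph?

5

For each vertex v, BFS finds the shortest path from v back to v.
The shortest such closed walk is 8 → 6 → 3 → 9 → 7 → 8, length 5.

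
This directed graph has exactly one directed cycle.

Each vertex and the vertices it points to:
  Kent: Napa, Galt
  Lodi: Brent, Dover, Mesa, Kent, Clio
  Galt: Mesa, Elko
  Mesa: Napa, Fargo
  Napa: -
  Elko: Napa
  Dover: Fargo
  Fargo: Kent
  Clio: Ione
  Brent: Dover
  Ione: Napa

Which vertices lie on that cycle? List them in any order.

Galt, Kent, Mesa, Fargo

DFS with gray/black marking from Kent:
Kent gray
  Napa gray
  Napa black
  Galt gray
    Mesa gray
      Mesa→Napa: Napa black — skip
      Fargo gray
        Fargo→Kent: Kent is gray → back edge
Back edge closes the cycle Kent → Galt → Mesa → Fargo → Kent; its vertices are {Galt, Kent, Mesa, Fargo}.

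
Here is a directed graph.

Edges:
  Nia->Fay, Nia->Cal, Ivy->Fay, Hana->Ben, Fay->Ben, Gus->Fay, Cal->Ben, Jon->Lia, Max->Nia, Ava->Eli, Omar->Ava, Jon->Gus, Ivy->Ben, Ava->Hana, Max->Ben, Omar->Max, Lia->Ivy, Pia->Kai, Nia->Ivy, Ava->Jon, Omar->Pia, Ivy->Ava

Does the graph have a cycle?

Yes

DFS with white/gray/black marking, starting from Fay:
Fay gray
  Ben gray
  Ben black
Fay black
Lia gray
  Ivy gray
    Ivy→Fay: Fay black — skip
    Ivy→Ben: Ben black — skip
    Ava gray
      Eli gray
      Eli black
      Hana gray
        Hana→Ben: Ben black — skip
      Hana black
      Jon gray
        Gus gray
          Gus→Fay: Fay black — skip
        Gus black
        Jon→Lia: Lia is gray → back edge
Back edge found, so a cycle exists: Lia → Ivy → Ava → Jon → Lia.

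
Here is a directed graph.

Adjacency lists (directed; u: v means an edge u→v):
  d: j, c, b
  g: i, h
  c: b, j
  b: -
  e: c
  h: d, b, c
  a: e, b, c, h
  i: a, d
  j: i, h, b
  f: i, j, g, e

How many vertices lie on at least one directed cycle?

7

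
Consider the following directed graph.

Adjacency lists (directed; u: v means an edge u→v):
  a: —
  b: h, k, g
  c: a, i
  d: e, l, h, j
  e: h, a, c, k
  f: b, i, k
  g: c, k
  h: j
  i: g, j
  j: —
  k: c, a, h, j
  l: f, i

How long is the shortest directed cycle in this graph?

For each vertex v, BFS finds the shortest path from v back to v.
The shortest such closed walk is i → g → c → i, length 3.

3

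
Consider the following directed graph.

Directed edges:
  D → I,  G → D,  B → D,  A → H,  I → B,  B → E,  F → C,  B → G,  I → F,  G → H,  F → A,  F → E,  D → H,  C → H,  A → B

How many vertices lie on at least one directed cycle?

6

A vertex is on a directed cycle iff it belongs to a strongly connected component of size ≥ 2 (or has a self-loop).
The vertices on cycles are {A, B, D, F, G, I} — 6 in total.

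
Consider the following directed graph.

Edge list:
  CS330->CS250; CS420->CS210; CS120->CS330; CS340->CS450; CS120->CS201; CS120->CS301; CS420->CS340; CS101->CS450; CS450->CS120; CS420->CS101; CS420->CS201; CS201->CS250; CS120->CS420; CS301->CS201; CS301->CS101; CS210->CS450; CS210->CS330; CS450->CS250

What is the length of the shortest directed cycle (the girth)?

4

For each vertex v, BFS finds the shortest path from v back to v.
The shortest such closed walk is CS120 → CS420 → CS340 → CS450 → CS120, length 4.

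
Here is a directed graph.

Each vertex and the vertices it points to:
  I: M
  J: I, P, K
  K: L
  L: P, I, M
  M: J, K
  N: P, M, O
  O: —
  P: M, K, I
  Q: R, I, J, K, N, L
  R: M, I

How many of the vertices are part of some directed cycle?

6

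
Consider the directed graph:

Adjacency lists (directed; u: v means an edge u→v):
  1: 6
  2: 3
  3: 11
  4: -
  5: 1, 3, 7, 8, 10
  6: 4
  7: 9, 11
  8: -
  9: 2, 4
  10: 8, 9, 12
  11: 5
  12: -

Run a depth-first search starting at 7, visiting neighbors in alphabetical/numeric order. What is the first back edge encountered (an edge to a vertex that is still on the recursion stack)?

5->3

DFS from 7 (visiting neighbors in alphabetical/numeric order); mark gray on enter, black on exit:
7 gray
  9 gray
    2 gray
      3 gray
        11 gray
          5 gray
            1 gray
              6 gray
                4 gray
                4 black
              6 black
            1 black
            5→3: 3 is gray → back edge
First back edge: 5 → 3.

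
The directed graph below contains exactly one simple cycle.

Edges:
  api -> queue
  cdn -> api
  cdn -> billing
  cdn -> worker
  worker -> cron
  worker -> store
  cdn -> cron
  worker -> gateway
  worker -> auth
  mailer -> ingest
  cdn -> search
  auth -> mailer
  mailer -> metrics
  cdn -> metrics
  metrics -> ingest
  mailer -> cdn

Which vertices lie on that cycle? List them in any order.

cdn, auth, mailer, worker

DFS with gray/black marking from cdn:
cdn gray
  cron gray
  cron black
  api gray
    queue gray
    queue black
  api black
  billing gray
  billing black
  worker gray
    auth gray
      mailer gray
        metrics gray
          ingest gray
          ingest black
        metrics black
        mailer→cdn: cdn is gray → back edge
Back edge closes the cycle cdn → worker → auth → mailer → cdn; its vertices are {cdn, auth, mailer, worker}.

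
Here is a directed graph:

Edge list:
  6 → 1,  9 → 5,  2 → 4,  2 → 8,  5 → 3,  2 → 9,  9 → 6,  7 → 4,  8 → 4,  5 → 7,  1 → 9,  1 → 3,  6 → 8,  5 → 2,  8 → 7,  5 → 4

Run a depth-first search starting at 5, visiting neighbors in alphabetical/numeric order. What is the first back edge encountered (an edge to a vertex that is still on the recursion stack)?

9->5

DFS from 5 (visiting neighbors in alphabetical/numeric order); mark gray on enter, black on exit:
5 gray
  2 gray
    4 gray
    4 black
    8 gray
      8→4: 4 black — skip
      7 gray
        7→4: 4 black — skip
      7 black
    8 black
    9 gray
      9→5: 5 is gray → back edge
First back edge: 9 → 5.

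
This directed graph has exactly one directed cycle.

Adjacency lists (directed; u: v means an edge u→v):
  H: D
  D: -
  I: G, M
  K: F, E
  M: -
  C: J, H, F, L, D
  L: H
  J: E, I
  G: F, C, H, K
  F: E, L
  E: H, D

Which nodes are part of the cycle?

DFS with gray/black marking from J:
J gray
  E gray
    H gray
      D gray
      D black
    H black
    E→D: D black — skip
  E black
  I gray
    G gray
      F gray
        F→E: E black — skip
        L gray
          L→H: H black — skip
        L black
      F black
      C gray
        C→J: J is gray → back edge
Back edge closes the cycle J → I → G → C → J; its vertices are {C, G, I, J}.

C, G, I, J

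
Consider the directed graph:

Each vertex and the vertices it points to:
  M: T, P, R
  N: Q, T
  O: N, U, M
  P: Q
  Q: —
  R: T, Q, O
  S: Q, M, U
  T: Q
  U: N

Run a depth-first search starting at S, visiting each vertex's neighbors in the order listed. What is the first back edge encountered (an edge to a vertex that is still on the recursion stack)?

O→M

DFS from S (visiting each vertex's neighbors in the order listed); mark gray on enter, black on exit:
S gray
  Q gray
  Q black
  M gray
    T gray
      T→Q: Q black — skip
    T black
    P gray
      P→Q: Q black — skip
    P black
    R gray
      R→T: T black — skip
      R→Q: Q black — skip
      O gray
        N gray
          N→Q: Q black — skip
          N→T: T black — skip
        N black
        U gray
          U→N: N black — skip
        U black
        O→M: M is gray → back edge
First back edge: O → M.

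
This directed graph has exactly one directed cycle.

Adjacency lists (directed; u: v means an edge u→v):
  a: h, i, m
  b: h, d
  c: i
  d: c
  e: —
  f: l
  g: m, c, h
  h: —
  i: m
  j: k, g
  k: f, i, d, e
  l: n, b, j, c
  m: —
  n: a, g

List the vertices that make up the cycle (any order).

f, j, k, l

DFS with gray/black marking from l:
l gray
  n gray
    a gray
      h gray
      h black
      i gray
        m gray
        m black
      i black
      a→m: m black — skip
    a black
    g gray
      g→m: m black — skip
      c gray
        c→i: i black — skip
      c black
      g→h: h black — skip
    g black
  n black
  b gray
    b→h: h black — skip
    d gray
      d→c: c black — skip
    d black
  b black
  j gray
    k gray
      f gray
        f→l: l is gray → back edge
Back edge closes the cycle l → j → k → f → l; its vertices are {f, j, k, l}.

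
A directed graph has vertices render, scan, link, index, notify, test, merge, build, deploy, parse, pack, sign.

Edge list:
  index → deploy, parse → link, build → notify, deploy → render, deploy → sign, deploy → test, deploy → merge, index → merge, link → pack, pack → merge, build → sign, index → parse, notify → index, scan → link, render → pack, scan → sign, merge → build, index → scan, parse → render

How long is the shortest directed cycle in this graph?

4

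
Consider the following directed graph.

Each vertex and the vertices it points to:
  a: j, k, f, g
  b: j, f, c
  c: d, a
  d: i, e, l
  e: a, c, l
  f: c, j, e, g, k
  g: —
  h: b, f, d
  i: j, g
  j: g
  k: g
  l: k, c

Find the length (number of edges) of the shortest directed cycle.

For each vertex v, BFS finds the shortest path from v back to v.
The shortest such closed walk is d → e → c → d, length 3.

3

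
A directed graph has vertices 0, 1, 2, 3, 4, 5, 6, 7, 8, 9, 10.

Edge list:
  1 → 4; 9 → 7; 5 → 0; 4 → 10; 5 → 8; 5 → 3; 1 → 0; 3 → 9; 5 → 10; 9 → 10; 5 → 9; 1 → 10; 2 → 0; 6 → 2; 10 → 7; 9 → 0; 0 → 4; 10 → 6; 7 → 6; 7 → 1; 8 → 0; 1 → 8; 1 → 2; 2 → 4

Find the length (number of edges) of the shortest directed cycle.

For each vertex v, BFS finds the shortest path from v back to v.
The shortest such closed walk is 10 → 7 → 1 → 10, length 3.

3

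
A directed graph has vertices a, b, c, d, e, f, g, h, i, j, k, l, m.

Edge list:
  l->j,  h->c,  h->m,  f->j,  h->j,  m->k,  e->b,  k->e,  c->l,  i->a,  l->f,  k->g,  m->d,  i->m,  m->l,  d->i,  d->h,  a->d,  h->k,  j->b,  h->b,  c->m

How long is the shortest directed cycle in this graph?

3

For each vertex v, BFS finds the shortest path from v back to v.
The shortest such closed walk is d → h → m → d, length 3.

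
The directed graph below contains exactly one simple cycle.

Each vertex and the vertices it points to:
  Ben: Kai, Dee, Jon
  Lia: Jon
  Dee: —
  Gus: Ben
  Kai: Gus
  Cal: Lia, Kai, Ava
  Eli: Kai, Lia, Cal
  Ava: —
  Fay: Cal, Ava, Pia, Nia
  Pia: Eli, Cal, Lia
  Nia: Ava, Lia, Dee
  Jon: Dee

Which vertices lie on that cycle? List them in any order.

Ben, Gus, Kai

DFS with gray/black marking from Kai:
Kai gray
  Gus gray
    Ben gray
      Ben→Kai: Kai is gray → back edge
Back edge closes the cycle Kai → Gus → Ben → Kai; its vertices are {Ben, Gus, Kai}.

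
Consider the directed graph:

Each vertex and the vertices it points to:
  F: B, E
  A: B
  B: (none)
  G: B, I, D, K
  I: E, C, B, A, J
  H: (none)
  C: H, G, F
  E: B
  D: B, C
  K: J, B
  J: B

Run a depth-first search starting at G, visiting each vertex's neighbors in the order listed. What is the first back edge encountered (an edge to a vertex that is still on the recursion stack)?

DFS from G (visiting each vertex's neighbors in the order listed); mark gray on enter, black on exit:
G gray
  B gray
  B black
  I gray
    E gray
      E→B: B black — skip
    E black
    C gray
      H gray
      H black
      C→G: G is gray → back edge
First back edge: C → G.

C->G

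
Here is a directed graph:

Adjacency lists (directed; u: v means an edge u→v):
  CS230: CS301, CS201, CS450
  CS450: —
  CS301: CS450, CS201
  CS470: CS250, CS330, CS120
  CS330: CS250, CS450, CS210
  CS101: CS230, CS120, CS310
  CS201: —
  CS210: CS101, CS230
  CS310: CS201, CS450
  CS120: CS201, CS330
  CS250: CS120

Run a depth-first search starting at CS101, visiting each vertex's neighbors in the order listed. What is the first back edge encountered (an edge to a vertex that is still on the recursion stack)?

CS250→CS120

DFS from CS101 (visiting each vertex's neighbors in the order listed); mark gray on enter, black on exit:
CS101 gray
  CS230 gray
    CS301 gray
      CS450 gray
      CS450 black
      CS201 gray
      CS201 black
    CS301 black
    CS230→CS201: CS201 black — skip
    CS230→CS450: CS450 black — skip
  CS230 black
  CS120 gray
    CS120→CS201: CS201 black — skip
    CS330 gray
      CS250 gray
        CS250→CS120: CS120 is gray → back edge
First back edge: CS250 → CS120.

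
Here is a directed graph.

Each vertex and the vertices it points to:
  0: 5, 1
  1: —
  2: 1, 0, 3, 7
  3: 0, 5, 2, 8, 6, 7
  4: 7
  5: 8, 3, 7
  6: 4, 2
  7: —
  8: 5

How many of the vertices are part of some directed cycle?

6

A vertex is on a directed cycle iff it belongs to a strongly connected component of size ≥ 2 (or has a self-loop).
The vertices on cycles are {0, 2, 3, 5, 6, 8} — 6 in total.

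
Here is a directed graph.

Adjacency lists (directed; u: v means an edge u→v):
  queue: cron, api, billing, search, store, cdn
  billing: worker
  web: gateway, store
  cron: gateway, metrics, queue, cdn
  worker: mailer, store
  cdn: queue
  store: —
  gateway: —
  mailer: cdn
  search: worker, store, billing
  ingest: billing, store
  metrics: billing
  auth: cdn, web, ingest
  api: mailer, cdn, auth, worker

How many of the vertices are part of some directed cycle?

11

A vertex is on a directed cycle iff it belongs to a strongly connected component of size ≥ 2 (or has a self-loop).
The vertices on cycles are {api, cdn, auth, cron, queue, ingest, mailer, search, worker, billing, metrics} — 11 in total.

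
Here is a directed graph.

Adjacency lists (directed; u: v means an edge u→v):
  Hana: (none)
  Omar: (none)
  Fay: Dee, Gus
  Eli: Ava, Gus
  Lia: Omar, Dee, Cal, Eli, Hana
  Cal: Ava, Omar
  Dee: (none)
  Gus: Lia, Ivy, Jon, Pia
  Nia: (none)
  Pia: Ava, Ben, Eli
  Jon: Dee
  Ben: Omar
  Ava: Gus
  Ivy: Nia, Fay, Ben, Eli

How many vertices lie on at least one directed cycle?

8

A vertex is on a directed cycle iff it belongs to a strongly connected component of size ≥ 2 (or has a self-loop).
The vertices on cycles are {Ava, Cal, Eli, Fay, Gus, Ivy, Lia, Pia} — 8 in total.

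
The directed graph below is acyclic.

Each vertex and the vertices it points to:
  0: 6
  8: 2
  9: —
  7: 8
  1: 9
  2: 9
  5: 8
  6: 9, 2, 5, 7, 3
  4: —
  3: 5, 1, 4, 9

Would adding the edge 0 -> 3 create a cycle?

Adding 0→3 creates a cycle iff 3 can already reach 0.
Explore from 3: no path reaches 0. The graph stays acyclic.

No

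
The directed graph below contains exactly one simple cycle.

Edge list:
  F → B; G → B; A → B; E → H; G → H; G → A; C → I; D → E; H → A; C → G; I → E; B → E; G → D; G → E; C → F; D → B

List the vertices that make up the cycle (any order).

A, B, E, H

DFS with gray/black marking from H:
H gray
  A gray
    B gray
      E gray
        E→H: H is gray → back edge
Back edge closes the cycle H → A → B → E → H; its vertices are {A, B, E, H}.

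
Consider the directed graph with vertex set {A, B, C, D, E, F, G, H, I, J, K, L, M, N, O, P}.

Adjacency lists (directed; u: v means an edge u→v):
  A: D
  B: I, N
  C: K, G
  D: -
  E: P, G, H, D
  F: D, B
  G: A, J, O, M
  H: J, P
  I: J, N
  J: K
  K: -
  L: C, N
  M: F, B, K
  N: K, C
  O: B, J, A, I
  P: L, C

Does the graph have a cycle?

Yes

DFS with white/gray/black marking, starting from F:
F gray
  D gray
  D black
  B gray
    I gray
      J gray
        K gray
        K black
      J black
      N gray
        N→K: K black — skip
        C gray
          C→K: K black — skip
          G gray
            A gray
              A→D: D black — skip
            A black
            G→J: J black — skip
            O gray
              O→B: B is gray → back edge
Back edge found, so a cycle exists: B → I → N → C → G → O → B.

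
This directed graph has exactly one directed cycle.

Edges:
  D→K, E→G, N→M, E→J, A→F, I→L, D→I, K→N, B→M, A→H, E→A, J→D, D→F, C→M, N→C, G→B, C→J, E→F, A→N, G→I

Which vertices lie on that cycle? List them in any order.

C, D, J, K, N

DFS with gray/black marking from J:
J gray
  D gray
    I gray
      L gray
      L black
    I black
    F gray
    F black
    K gray
      N gray
        C gray
          C→J: J is gray → back edge
Back edge closes the cycle J → D → K → N → C → J; its vertices are {C, D, J, K, N}.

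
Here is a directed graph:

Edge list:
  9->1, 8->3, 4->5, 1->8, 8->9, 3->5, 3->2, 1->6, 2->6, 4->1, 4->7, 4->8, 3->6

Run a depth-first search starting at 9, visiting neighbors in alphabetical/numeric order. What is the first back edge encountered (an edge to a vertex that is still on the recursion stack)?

DFS from 9 (visiting neighbors in alphabetical/numeric order); mark gray on enter, black on exit:
9 gray
  1 gray
    6 gray
    6 black
    8 gray
      3 gray
        2 gray
          2→6: 6 black — skip
        2 black
        5 gray
        5 black
        3→6: 6 black — skip
      3 black
      8→9: 9 is gray → back edge
First back edge: 8 → 9.

8→9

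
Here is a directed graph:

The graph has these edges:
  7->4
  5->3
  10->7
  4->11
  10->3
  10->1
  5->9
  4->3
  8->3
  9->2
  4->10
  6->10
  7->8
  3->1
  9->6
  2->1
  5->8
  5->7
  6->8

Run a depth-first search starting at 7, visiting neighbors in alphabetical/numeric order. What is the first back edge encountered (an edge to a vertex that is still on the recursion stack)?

DFS from 7 (visiting neighbors in alphabetical/numeric order); mark gray on enter, black on exit:
7 gray
  4 gray
    3 gray
      1 gray
      1 black
    3 black
    10 gray
      10→1: 1 black — skip
      10→3: 3 black — skip
      10→7: 7 is gray → back edge
First back edge: 10 → 7.

10->7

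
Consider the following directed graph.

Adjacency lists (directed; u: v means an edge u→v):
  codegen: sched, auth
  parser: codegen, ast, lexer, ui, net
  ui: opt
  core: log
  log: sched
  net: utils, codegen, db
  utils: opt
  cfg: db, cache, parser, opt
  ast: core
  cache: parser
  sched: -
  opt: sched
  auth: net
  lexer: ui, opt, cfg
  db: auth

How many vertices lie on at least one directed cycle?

8

A vertex is on a directed cycle iff it belongs to a strongly connected component of size ≥ 2 (or has a self-loop).
The vertices on cycles are {db, cfg, net, auth, cache, lexer, parser, codegen} — 8 in total.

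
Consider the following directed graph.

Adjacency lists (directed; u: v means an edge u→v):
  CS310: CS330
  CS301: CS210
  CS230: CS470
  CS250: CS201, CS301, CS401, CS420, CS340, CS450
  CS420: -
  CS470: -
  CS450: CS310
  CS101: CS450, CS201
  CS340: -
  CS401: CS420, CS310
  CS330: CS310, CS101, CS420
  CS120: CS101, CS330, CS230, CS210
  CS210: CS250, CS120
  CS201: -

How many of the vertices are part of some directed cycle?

A vertex is on a directed cycle iff it belongs to a strongly connected component of size ≥ 2 (or has a self-loop).
The vertices on cycles are {CS101, CS120, CS210, CS250, CS301, CS310, CS330, CS450} — 8 in total.

8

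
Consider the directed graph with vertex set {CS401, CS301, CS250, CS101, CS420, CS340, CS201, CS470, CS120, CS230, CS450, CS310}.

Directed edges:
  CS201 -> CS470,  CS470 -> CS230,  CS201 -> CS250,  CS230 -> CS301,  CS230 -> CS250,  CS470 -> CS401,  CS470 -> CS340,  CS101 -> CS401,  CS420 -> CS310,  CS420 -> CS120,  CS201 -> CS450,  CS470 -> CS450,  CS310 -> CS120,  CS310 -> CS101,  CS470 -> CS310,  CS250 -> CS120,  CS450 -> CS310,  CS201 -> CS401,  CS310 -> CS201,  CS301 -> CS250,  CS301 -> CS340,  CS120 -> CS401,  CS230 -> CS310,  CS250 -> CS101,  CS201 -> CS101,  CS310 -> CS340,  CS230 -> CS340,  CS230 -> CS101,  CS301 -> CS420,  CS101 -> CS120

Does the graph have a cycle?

Yes

DFS with white/gray/black marking, starting from CS250:
CS250 gray
  CS101 gray
    CS120 gray
      CS401 gray
      CS401 black
    CS120 black
    CS101→CS401: CS401 black — skip
  CS101 black
  CS250→CS120: CS120 black — skip
CS250 black
CS301 gray
  CS340 gray
  CS340 black
  CS420 gray
    CS420→CS120: CS120 black — skip
    CS310 gray
      CS310→CS101: CS101 black — skip
      CS201 gray
        CS450 gray
          CS450→CS310: CS310 is gray → back edge
Back edge found, so a cycle exists: CS310 → CS201 → CS450 → CS310.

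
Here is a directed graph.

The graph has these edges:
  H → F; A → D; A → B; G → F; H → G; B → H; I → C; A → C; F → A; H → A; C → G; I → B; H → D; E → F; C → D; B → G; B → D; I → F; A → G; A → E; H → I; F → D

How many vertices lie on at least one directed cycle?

8

A vertex is on a directed cycle iff it belongs to a strongly connected component of size ≥ 2 (or has a self-loop).
The vertices on cycles are {A, B, C, E, F, G, H, I} — 8 in total.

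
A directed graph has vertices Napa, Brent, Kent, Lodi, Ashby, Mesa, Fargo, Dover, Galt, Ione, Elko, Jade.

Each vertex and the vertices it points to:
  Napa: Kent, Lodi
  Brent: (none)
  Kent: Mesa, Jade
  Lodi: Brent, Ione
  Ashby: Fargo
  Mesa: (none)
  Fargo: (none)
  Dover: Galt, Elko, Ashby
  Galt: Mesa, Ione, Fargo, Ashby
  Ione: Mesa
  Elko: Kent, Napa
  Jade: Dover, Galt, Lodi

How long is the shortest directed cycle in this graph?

4

For each vertex v, BFS finds the shortest path from v back to v.
The shortest such closed walk is Kent → Jade → Dover → Elko → Kent, length 4.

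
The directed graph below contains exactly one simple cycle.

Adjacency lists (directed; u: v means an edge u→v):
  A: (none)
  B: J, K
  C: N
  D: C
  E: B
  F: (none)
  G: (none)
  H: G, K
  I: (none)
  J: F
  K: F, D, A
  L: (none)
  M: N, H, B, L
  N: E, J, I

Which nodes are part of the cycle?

B, C, D, E, K, N

DFS with gray/black marking from N:
N gray
  E gray
    B gray
      J gray
        F gray
        F black
      J black
      K gray
        K→F: F black — skip
        D gray
          C gray
            C→N: N is gray → back edge
Back edge closes the cycle N → E → B → K → D → C → N; its vertices are {B, C, D, E, K, N}.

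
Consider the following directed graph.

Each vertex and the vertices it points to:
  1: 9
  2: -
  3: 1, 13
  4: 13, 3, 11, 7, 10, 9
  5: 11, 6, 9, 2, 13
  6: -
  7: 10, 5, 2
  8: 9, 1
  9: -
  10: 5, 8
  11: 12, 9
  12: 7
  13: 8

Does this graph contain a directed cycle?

Yes

DFS with white/gray/black marking, starting from 2:
2 gray
2 black
1 gray
  9 gray
  9 black
1 black
3 gray
  3→1: 1 black — skip
  13 gray
    8 gray
      8→9: 9 black — skip
      8→1: 1 black — skip
    8 black
  13 black
3 black
4 gray
  4→13: 13 black — skip
  4→3: 3 black — skip
  11 gray
    12 gray
      7 gray
        10 gray
          5 gray
            5→11: 11 is gray → back edge
Back edge found, so a cycle exists: 11 → 12 → 7 → 10 → 5 → 11.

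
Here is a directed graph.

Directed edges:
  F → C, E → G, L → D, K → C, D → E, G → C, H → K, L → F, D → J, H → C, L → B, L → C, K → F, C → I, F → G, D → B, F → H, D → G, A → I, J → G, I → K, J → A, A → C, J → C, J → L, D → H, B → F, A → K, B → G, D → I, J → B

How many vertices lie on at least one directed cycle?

A vertex is on a directed cycle iff it belongs to a strongly connected component of size ≥ 2 (or has a self-loop).
The vertices on cycles are {C, D, F, G, H, I, J, K, L} — 9 in total.

9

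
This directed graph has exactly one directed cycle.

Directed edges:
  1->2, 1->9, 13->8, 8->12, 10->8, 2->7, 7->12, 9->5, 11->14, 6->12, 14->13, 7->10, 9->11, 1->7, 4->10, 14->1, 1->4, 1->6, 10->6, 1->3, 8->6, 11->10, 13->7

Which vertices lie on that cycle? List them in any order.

1, 9, 11, 14

DFS with gray/black marking from 14:
14 gray
  13 gray
    8 gray
      6 gray
        12 gray
        12 black
      6 black
      8→12: 12 black — skip
    8 black
    7 gray
      10 gray
        10→8: 8 black — skip
        10→6: 6 black — skip
      10 black
      7→12: 12 black — skip
    7 black
  13 black
  1 gray
    3 gray
    3 black
    4 gray
      4→10: 10 black — skip
    4 black
    1→7: 7 black — skip
    1→6: 6 black — skip
    9 gray
      5 gray
      5 black
      11 gray
        11→10: 10 black — skip
        11→14: 14 is gray → back edge
Back edge closes the cycle 14 → 1 → 9 → 11 → 14; its vertices are {1, 9, 11, 14}.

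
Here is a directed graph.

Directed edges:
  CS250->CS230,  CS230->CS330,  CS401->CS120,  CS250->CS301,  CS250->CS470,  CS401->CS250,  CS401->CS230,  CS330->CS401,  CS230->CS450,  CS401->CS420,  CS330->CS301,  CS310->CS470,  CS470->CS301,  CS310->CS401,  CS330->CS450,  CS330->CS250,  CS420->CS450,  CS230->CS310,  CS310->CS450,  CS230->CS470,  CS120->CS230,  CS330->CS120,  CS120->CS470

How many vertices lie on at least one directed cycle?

6

A vertex is on a directed cycle iff it belongs to a strongly connected component of size ≥ 2 (or has a self-loop).
The vertices on cycles are {CS120, CS230, CS250, CS310, CS330, CS401} — 6 in total.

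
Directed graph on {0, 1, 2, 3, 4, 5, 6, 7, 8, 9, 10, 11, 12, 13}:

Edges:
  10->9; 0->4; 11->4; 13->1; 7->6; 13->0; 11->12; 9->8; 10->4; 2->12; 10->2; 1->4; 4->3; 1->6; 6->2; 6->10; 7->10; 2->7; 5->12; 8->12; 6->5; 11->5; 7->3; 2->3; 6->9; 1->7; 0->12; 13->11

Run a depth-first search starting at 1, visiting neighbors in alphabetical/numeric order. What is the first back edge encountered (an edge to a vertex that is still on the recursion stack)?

7->6

DFS from 1 (visiting neighbors in alphabetical/numeric order); mark gray on enter, black on exit:
1 gray
  4 gray
    3 gray
    3 black
  4 black
  6 gray
    2 gray
      2→3: 3 black — skip
      7 gray
        7→3: 3 black — skip
        7→6: 6 is gray → back edge
First back edge: 7 → 6.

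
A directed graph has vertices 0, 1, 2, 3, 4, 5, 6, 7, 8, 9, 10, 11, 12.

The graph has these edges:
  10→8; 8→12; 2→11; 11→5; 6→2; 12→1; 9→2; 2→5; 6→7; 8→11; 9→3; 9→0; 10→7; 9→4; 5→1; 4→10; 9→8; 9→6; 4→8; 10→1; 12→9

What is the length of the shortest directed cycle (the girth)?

3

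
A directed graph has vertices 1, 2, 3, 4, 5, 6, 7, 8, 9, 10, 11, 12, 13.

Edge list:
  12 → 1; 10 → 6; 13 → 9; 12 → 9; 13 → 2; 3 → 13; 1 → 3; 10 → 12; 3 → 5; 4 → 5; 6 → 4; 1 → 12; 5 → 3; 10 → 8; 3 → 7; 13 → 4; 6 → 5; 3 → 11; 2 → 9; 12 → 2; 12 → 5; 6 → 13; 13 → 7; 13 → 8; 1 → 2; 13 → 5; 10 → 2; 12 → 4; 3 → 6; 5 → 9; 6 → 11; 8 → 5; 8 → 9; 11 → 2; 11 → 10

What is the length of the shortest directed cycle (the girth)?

2

For each vertex v, BFS finds the shortest path from v back to v.
The shortest such closed walk is 1 → 12 → 1, length 2.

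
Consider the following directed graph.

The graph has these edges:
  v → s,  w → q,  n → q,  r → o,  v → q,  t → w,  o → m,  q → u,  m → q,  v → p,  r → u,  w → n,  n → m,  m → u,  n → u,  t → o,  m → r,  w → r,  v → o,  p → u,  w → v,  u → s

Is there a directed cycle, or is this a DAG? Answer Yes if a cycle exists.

Yes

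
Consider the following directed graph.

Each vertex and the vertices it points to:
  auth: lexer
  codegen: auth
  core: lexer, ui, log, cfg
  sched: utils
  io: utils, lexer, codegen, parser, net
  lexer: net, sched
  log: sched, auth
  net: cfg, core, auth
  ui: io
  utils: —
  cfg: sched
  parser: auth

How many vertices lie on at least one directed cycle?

9

A vertex is on a directed cycle iff it belongs to a strongly connected component of size ≥ 2 (or has a self-loop).
The vertices on cycles are {io, ui, log, net, auth, core, lexer, parser, codegen} — 9 in total.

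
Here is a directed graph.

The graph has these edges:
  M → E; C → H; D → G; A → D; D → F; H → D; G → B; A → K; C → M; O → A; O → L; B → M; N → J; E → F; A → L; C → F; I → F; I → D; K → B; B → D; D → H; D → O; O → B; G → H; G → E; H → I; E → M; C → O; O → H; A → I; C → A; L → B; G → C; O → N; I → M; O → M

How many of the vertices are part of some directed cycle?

12

A vertex is on a directed cycle iff it belongs to a strongly connected component of size ≥ 2 (or has a self-loop).
The vertices on cycles are {A, B, C, D, E, G, H, I, K, L, M, O} — 12 in total.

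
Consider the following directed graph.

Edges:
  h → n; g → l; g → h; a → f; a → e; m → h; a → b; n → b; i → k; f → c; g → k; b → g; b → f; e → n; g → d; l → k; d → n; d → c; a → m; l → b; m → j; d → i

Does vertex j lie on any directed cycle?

j lies on a cycle iff there is a path from j back to itself.
Exploring from j, it never reaches itself; equivalently, its strongly connected component is a singleton.

No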